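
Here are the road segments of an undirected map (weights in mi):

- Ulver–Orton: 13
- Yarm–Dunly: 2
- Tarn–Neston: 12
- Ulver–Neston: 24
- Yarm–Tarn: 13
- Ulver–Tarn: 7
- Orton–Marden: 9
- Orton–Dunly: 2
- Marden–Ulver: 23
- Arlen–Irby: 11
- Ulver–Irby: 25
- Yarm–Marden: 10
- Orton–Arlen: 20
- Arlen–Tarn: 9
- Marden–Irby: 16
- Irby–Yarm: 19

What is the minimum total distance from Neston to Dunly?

Running Dijkstra from Neston:
Neston: 0
Tarn: 12  (via Neston)
Ulver: 19  (via Tarn)
Arlen: 21  (via Tarn)
Yarm: 25  (via Tarn)
Dunly: 27  (via Yarm)
Shortest route: Neston–Tarn–Yarm–Dunly = 27 mi.

27 mi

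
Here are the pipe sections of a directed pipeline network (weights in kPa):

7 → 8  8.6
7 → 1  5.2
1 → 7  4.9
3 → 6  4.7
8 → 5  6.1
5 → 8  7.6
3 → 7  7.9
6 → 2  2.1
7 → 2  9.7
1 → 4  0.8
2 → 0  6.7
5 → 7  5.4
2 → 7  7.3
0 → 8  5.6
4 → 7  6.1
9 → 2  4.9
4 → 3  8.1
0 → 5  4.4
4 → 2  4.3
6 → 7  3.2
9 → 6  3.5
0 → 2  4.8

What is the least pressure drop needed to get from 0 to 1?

Running Dijkstra from 0:
0: 0
5: 4.4  (via 0)
2: 4.8  (via 0)
8: 5.6  (via 0)
7: 9.8  (via 5)
1: 15  (via 7)
Shortest route: 0–5–7–1 = 15 kPa.

15 kPa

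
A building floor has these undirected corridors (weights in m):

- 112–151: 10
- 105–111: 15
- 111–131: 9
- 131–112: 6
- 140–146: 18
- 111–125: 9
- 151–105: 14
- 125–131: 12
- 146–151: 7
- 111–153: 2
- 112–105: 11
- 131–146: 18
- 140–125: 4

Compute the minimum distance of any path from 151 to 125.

Compare a few routes:
151 - 112 - 131 - 125: 10+6+12 = 28
151 - 146 - 140 - 125: 7+18+4 = 29
151 - 112 - 131 - 111 - 125: 10+6+9+9 = 34
The minimum is 28 m via 151 - 112 - 131 - 125.

28 m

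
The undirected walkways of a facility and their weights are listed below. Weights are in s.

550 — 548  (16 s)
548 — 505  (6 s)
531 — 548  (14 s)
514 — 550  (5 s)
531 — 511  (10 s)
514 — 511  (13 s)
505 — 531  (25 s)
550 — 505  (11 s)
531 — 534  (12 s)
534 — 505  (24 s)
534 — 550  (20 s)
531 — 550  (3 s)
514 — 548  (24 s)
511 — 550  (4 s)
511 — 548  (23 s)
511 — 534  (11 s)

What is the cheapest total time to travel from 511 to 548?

Shortest distances from 511:
511: 0
550: 4  (via 511)
531: 7  (via 550)
514: 9  (via 550)
534: 11  (via 511)
505: 15  (via 550)
548: 20  (via 550)
Shortest route: 511–550–548 = 20 s.

20 s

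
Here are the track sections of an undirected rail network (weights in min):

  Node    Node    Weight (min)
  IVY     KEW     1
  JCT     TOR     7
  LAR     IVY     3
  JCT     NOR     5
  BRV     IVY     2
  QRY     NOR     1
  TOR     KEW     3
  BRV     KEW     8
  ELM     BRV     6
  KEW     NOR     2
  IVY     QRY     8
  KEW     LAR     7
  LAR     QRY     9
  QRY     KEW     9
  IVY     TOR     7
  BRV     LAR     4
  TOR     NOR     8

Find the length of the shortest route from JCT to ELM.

16 min

Compare a few routes:
JCT - TOR - KEW - IVY - BRV - ELM: 7+3+1+2+6 = 19
JCT - NOR - KEW - IVY - LAR - BRV - ELM: 5+2+1+3+4+6 = 21
JCT - NOR - KEW - IVY - BRV - ELM: 5+2+1+2+6 = 16
JCT - NOR - KEW - BRV - ELM: 5+2+8+6 = 21
The minimum is 16 min via JCT - NOR - KEW - IVY - BRV - ELM.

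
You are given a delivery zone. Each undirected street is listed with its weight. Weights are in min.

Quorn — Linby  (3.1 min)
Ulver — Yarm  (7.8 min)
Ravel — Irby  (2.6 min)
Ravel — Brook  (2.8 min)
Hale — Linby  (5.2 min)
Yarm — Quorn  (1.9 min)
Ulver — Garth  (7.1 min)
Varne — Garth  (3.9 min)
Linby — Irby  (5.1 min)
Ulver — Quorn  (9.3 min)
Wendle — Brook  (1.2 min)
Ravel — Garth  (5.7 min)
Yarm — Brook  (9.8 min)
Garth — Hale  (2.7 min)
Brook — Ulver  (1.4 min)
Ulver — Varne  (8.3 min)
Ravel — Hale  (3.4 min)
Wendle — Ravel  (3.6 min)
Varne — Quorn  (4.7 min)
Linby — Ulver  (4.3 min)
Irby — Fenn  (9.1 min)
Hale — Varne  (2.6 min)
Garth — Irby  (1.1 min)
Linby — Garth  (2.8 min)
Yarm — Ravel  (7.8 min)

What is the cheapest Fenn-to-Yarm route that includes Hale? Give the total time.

22.1 min

Shortest Fenn→Hale: Fenn → Irby → Garth → Hale = 12.9
Shortest Hale→Yarm: Hale → Varne → Quorn → Yarm = 9.2
Total via Hale: 12.9 + 9.2 = 22.1 min.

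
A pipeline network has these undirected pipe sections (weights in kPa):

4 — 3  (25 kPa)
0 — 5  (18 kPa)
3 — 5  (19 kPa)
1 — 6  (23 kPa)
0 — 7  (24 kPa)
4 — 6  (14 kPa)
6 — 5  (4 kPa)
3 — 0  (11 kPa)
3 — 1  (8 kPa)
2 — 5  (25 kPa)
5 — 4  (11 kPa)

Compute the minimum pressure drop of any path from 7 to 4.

Enumerating some paths:
7–0–5–4: 24+18+11 = 53
7–0–3–5–4: 24+11+19+11 = 65
7–0–5–6–4: 24+18+4+14 = 60
7–0–3–4: 24+11+25 = 60
The minimum is 53 kPa via 7–0–5–4.

53 kPa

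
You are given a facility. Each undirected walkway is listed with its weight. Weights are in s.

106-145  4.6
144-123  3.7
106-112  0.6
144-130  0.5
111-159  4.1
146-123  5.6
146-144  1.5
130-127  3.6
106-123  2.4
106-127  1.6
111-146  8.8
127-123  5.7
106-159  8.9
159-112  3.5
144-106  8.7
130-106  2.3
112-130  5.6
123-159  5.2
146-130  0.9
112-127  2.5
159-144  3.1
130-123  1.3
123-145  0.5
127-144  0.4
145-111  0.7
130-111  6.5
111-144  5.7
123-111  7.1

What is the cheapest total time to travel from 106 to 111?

Running Dijkstra from 106:
106: 0
112: 0.6  (via 106)
127: 1.6  (via 106)
144: 2  (via 127)
130: 2.3  (via 106)
123: 2.4  (via 106)
145: 2.9  (via 123)
146: 3.2  (via 130)
111: 3.6  (via 145)
Shortest route: 106–123–145–111 = 3.6 s.

3.6 s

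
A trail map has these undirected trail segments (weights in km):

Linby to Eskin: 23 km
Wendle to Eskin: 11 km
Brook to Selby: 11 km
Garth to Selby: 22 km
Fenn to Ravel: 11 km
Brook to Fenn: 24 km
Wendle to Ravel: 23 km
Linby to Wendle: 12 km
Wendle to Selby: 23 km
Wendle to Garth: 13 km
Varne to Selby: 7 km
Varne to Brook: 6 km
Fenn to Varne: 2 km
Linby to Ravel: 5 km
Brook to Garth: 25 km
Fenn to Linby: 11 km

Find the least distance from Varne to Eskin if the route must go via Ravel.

41 km

Shortest Varne→Ravel: Varne → Fenn → Ravel = 13
Shortest Ravel→Eskin: Ravel → Linby → Eskin = 28
Total via Ravel: 13 + 28 = 41 km.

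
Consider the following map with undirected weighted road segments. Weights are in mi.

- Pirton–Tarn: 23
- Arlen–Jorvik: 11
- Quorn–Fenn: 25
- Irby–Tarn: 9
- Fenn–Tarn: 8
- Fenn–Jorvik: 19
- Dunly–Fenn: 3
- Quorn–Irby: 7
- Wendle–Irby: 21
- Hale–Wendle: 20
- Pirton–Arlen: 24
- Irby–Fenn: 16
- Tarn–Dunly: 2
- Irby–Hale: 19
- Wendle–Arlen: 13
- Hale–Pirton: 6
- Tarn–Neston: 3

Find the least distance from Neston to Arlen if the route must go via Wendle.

46 mi

Shortest Neston→Wendle: Neston → Tarn → Irby → Wendle = 33
Shortest Wendle→Arlen: Wendle → Arlen = 13
Total via Wendle: 33 + 13 = 46 mi.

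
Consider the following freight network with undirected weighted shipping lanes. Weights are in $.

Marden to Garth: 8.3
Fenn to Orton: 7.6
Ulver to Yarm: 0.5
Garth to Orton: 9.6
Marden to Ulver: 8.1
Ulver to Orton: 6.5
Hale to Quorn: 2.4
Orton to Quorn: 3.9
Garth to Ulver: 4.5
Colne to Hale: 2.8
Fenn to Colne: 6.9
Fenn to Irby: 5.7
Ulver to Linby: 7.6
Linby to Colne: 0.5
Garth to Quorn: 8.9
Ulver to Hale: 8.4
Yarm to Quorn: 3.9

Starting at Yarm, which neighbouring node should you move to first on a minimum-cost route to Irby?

Enumerating some paths:
Yarm - Quorn - Orton - Fenn - Irby: 3.9+3.9+7.6+5.7 = 21.1
Yarm - Ulver - Linby - Colne - Fenn - Irby: 0.5+7.6+0.5+6.9+5.7 = 21.2
Yarm - Quorn - Hale - Colne - Fenn - Irby: 3.9+2.4+2.8+6.9+5.7 = 21.7
Yarm - Ulver - Orton - Fenn - Irby: 0.5+6.5+7.6+5.7 = 20.3
Cheapest is Yarm - Ulver - Orton - Fenn - Irby at $20.3.
So from Yarm the first move is to Ulver.

Ulver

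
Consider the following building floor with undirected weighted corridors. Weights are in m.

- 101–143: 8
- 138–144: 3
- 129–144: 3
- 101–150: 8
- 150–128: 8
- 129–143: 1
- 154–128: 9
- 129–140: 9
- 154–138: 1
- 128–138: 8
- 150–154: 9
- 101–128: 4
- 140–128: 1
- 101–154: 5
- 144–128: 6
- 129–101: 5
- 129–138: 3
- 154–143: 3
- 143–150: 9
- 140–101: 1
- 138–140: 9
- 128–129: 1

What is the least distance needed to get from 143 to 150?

9 m

Enumerating some paths:
143 → 150: 9 = 9
143 → 129 → 128 → 150: 1+1+8 = 10
143 → 129 → 128 → 140 → 101 → 150: 1+1+1+1+8 = 12
143 → 154 → 150: 3+9 = 12
The minimum is 9 m via 143 → 150.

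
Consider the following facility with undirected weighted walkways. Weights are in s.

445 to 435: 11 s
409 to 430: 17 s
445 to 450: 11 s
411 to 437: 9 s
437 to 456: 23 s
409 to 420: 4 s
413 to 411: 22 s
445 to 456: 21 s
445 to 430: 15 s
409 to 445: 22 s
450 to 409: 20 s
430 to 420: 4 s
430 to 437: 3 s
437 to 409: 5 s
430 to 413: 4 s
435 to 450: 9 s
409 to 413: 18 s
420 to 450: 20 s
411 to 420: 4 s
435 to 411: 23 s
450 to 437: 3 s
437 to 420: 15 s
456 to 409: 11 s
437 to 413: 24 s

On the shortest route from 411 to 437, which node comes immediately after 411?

Enumerating some paths:
411 - 420 - 409 - 437: 4+4+5 = 13
411 - 420 - 430 - 437: 4+4+3 = 11
411 - 437: 9 = 9
The minimum is 9 s via 411 - 437.
So from 411 the first move is to 437.

437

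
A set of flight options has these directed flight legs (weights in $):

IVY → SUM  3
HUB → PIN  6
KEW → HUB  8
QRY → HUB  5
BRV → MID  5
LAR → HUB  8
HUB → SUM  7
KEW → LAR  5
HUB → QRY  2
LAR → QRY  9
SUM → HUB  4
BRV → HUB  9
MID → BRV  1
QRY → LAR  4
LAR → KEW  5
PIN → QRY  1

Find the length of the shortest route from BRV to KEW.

$20

Enumerating some paths:
BRV–HUB–PIN–QRY–LAR–KEW: 9+6+1+4+5 = 25
BRV–HUB–QRY–LAR–KEW: 9+2+4+5 = 20
Cheapest is BRV–HUB–QRY–LAR–KEW at $20.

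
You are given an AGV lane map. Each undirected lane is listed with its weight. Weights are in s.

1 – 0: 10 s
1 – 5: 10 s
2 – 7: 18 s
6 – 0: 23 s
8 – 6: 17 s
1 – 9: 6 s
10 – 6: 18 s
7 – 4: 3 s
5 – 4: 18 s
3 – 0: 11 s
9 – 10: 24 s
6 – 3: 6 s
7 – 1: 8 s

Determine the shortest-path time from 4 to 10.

Settle nodes by increasing distance from 4:
4: 0
7: 3  (via 4)
1: 11  (via 7)
9: 17  (via 1)
5: 18  (via 4)
0: 21  (via 1)
2: 21  (via 7)
3: 32  (via 0)
6: 38  (via 3)
10: 41  (via 9)
Shortest route: 4 → 7 → 1 → 9 → 10 = 41 s.

41 s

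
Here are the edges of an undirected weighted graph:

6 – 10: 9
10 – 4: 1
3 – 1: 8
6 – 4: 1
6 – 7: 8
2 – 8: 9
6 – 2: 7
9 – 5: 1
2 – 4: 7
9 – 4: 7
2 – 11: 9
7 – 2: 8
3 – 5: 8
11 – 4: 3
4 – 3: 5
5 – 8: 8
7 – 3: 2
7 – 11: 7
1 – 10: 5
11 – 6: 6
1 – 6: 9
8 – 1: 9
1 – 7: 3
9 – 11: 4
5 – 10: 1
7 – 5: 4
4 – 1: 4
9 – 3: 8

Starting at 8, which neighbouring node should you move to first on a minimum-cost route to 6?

5

Enumerating some paths:
8 - 1 - 4 - 6: 9+4+1 = 14
8 - 5 - 10 - 4 - 6: 8+1+1+1 = 11
Cheapest is 8 - 5 - 10 - 4 - 6 at 11.
So from 8 the first move is to 5.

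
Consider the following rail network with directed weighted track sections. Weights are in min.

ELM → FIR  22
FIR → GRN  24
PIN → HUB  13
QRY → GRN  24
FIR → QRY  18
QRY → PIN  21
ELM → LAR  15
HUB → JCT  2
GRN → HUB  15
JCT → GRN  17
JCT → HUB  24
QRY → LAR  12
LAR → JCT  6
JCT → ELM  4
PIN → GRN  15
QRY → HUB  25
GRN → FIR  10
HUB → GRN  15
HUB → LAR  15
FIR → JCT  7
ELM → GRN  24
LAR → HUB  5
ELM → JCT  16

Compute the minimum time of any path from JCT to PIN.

Enumerating some paths:
JCT–ELM–FIR–QRY–PIN: 4+22+18+21 = 65
JCT–GRN–FIR–QRY–PIN: 17+10+18+21 = 66
JCT–ELM–GRN–FIR–QRY–PIN: 4+24+10+18+21 = 77
The minimum is 65 min via JCT–ELM–FIR–QRY–PIN.

65 min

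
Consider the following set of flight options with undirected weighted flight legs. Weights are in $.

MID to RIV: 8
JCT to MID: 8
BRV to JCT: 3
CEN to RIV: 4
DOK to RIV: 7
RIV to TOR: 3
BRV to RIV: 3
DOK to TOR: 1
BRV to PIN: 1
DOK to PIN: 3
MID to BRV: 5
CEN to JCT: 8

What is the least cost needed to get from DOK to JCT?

$7

Compare a few routes:
DOK - TOR - RIV - CEN - JCT: 1+3+4+8 = 16
DOK - TOR - RIV - BRV - JCT: 1+3+3+3 = 10
DOK - RIV - BRV - JCT: 7+3+3 = 13
DOK - PIN - BRV - JCT: 3+1+3 = 7
The minimum is $7 via DOK - PIN - BRV - JCT.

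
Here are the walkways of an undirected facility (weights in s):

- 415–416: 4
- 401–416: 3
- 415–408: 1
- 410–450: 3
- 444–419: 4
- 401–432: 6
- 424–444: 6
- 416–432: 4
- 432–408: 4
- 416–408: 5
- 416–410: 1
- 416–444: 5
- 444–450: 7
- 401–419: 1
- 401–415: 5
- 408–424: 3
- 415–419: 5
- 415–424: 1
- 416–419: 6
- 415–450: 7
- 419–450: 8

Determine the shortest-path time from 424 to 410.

6 s

Enumerating some paths:
424–408–416–410: 3+5+1 = 9
424–415–416–410: 1+4+1 = 6
424–408–415–416–410: 3+1+4+1 = 9
424–415–408–416–410: 1+1+5+1 = 8
Cheapest is 424–415–416–410 at 6 s.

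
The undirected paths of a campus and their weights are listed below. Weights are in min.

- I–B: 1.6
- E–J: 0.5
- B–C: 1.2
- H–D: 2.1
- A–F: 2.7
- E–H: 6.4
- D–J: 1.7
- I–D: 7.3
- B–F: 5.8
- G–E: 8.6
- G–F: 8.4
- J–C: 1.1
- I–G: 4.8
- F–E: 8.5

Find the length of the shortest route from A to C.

9.7 min

Running Dijkstra from A:
A: 0
F: 2.7  (via A)
B: 8.5  (via F)
C: 9.7  (via B)
Shortest route: A–F–B–C = 9.7 min.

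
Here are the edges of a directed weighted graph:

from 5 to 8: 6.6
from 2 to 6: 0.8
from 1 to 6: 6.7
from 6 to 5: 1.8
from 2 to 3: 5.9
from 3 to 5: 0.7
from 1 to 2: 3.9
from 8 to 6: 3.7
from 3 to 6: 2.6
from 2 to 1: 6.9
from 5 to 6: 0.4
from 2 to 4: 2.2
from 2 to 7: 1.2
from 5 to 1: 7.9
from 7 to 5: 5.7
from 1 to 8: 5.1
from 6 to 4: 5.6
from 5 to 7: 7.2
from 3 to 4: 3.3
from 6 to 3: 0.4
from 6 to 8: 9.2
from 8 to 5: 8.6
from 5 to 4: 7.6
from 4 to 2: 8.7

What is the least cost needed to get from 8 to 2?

16.1

Candidate routes:
8 - 6 - 3 - 4 - 2: 3.7+0.4+3.3+8.7 = 16.1
8 - 6 - 3 - 5 - 1 - 2: 3.7+0.4+0.7+7.9+3.9 = 16.6
8 - 6 - 5 - 1 - 2: 3.7+1.8+7.9+3.9 = 17.3
8 - 6 - 4 - 2: 3.7+5.6+8.7 = 18
Cheapest is 8 - 6 - 3 - 4 - 2 at 16.1.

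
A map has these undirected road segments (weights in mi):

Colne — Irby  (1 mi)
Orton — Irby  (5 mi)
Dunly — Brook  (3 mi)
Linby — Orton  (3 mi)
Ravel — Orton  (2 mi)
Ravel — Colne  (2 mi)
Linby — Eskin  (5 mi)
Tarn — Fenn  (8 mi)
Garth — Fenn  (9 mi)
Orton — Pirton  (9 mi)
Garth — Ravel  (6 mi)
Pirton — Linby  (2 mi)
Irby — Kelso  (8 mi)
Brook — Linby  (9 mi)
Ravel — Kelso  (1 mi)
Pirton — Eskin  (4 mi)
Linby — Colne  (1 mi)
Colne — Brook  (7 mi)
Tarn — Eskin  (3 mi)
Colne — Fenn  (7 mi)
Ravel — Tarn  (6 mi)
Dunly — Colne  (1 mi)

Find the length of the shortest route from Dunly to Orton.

5 mi

Shortest distances from Dunly:
Dunly: 0
Colne: 1  (via Dunly)
Linby: 2  (via Colne)
Irby: 2  (via Colne)
Ravel: 3  (via Colne)
Brook: 3  (via Dunly)
Pirton: 4  (via Linby)
Kelso: 4  (via Ravel)
Orton: 5  (via Linby)
Shortest route: Dunly → Colne → Linby → Orton = 5 mi.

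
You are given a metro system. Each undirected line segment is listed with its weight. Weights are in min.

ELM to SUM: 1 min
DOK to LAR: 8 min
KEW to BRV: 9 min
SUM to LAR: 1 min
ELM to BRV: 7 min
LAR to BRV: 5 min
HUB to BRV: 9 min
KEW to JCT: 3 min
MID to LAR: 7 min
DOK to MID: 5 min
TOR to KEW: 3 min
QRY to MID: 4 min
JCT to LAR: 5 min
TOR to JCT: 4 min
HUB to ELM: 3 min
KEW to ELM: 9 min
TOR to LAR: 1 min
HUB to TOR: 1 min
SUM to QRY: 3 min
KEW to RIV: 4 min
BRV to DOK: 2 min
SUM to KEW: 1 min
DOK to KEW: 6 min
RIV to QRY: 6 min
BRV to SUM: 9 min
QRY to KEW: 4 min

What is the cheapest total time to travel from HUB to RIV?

Shortest distances from HUB:
HUB: 0
TOR: 1  (via HUB)
LAR: 2  (via TOR)
ELM: 3  (via HUB)
SUM: 3  (via LAR)
KEW: 4  (via TOR)
JCT: 5  (via TOR)
QRY: 6  (via SUM)
BRV: 7  (via LAR)
RIV: 8  (via KEW)
Shortest route: HUB → TOR → KEW → RIV = 8 min.

8 min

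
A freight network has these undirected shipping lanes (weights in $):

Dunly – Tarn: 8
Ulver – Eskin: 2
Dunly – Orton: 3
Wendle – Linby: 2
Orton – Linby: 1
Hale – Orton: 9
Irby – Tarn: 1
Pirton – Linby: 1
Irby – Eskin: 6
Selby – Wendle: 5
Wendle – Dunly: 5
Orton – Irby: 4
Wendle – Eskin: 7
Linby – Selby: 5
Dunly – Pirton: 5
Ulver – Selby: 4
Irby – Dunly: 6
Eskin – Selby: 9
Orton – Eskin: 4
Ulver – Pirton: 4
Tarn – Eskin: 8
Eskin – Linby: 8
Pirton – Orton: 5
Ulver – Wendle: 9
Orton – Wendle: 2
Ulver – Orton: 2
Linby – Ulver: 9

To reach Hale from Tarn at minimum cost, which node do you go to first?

Irby

Candidate routes:
Tarn - Irby - Orton - Hale: 1+4+9 = 14
Tarn - Irby - Dunly - Orton - Hale: 1+6+3+9 = 19
Tarn - Irby - Eskin - Ulver - Orton - Hale: 1+6+2+2+9 = 20
Cheapest is Tarn - Irby - Orton - Hale at $14.
So from Tarn the first move is to Irby.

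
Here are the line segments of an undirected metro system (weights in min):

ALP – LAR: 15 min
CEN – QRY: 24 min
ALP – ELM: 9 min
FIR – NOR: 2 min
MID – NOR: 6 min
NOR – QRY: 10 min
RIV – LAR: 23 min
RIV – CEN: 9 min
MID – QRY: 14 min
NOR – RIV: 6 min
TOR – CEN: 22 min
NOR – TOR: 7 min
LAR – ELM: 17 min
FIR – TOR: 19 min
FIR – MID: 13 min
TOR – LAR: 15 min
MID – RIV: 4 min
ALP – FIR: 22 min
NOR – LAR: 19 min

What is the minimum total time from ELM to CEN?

48 min

Shortest distances from ELM:
ELM: 0
ALP: 9  (via ELM)
LAR: 17  (via ELM)
FIR: 31  (via ALP)
TOR: 32  (via LAR)
NOR: 33  (via FIR)
RIV: 39  (via NOR)
MID: 39  (via NOR)
QRY: 43  (via NOR)
CEN: 48  (via RIV)
Shortest route: ELM–ALP–FIR–NOR–RIV–CEN = 48 min.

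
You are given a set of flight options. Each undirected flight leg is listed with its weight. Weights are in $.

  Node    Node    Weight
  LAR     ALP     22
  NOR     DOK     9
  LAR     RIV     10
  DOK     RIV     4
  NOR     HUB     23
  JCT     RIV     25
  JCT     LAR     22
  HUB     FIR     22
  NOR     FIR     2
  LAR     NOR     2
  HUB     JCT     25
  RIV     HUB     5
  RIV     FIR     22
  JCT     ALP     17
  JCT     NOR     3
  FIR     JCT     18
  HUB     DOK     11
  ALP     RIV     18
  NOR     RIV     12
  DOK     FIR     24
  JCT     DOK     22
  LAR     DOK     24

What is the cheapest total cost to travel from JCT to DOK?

Shortest distances from JCT:
JCT: 0
NOR: 3  (via JCT)
LAR: 5  (via NOR)
FIR: 5  (via NOR)
DOK: 12  (via NOR)
Shortest route: JCT → NOR → DOK = $12.

$12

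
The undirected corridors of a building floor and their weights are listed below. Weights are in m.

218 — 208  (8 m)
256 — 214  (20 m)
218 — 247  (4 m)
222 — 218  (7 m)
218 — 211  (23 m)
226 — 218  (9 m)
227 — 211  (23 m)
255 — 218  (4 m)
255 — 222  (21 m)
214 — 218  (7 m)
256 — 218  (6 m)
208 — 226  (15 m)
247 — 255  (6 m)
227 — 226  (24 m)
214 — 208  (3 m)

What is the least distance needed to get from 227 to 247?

Enumerating some paths:
227 → 226 → 218 → 247: 24+9+4 = 37
227 → 226 → 218 → 255 → 247: 24+9+4+6 = 43
The minimum is 37 m via 227 → 226 → 218 → 247.

37 m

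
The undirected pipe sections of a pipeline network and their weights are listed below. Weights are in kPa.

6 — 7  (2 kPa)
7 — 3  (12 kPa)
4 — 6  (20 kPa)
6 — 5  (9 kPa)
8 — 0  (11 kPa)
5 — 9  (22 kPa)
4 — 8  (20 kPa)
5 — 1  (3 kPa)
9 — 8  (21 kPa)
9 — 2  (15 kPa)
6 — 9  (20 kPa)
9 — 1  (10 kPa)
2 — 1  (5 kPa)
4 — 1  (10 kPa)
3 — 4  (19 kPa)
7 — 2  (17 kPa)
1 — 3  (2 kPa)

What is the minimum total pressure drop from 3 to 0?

43 kPa

Running Dijkstra from 3:
3: 0
1: 2  (via 3)
5: 5  (via 1)
2: 7  (via 1)
4: 12  (via 1)
7: 12  (via 3)
9: 12  (via 1)
6: 14  (via 5)
8: 32  (via 4)
0: 43  (via 8)
Shortest route: 3–1–4–8–0 = 43 kPa.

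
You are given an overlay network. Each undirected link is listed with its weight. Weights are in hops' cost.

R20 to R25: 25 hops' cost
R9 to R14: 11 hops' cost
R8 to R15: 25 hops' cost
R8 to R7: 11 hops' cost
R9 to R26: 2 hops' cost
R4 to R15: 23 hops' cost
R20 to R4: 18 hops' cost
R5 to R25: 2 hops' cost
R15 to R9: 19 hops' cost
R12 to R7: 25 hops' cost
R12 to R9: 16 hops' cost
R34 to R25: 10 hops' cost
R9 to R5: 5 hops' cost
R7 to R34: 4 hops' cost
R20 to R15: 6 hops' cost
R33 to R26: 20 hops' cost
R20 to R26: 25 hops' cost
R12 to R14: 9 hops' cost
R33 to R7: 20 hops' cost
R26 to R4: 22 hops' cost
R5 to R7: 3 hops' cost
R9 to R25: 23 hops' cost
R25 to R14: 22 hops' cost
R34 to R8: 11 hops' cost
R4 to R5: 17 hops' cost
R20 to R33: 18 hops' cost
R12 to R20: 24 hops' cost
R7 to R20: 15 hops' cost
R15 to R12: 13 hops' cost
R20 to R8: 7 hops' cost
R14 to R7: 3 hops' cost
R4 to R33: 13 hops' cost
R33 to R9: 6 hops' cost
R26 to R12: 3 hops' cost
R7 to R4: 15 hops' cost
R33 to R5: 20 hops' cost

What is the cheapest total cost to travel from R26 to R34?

Settle nodes by increasing distance from R26:
R26: 0
R9: 2  (via R26)
R12: 3  (via R26)
R5: 7  (via R9)
R33: 8  (via R9)
R25: 9  (via R5)
R7: 10  (via R5)
R14: 12  (via R12)
R34: 14  (via R7)
Shortest route: R26 → R9 → R5 → R7 → R34 = 14 hops' cost.

14 hops' cost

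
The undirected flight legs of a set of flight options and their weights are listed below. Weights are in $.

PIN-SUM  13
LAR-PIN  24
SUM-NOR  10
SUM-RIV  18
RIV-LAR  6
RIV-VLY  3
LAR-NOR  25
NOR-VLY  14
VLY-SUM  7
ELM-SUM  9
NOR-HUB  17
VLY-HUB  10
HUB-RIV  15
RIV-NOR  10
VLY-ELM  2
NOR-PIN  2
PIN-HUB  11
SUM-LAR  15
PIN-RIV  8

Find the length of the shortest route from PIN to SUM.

Compare a few routes:
PIN - NOR - RIV - VLY - SUM: 2+10+3+7 = 22
PIN - RIV - VLY - SUM: 8+3+7 = 18
PIN - SUM: 13 = 13
PIN - NOR - SUM: 2+10 = 12
Cheapest is PIN - NOR - SUM at $12.

$12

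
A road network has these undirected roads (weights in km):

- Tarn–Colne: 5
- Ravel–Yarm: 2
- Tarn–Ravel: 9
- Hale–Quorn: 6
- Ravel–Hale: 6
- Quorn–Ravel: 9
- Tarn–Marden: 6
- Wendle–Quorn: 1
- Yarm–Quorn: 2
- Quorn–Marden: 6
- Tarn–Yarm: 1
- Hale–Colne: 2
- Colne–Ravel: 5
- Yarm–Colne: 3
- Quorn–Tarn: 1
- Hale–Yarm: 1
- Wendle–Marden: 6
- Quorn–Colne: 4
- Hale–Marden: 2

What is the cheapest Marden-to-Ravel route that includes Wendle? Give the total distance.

11 km

Best Marden to Wendle: Marden → Wendle costing 6
Best Wendle to Ravel: Wendle → Quorn → Yarm → Ravel costing 5
Total via Wendle: 6 + 5 = 11 km.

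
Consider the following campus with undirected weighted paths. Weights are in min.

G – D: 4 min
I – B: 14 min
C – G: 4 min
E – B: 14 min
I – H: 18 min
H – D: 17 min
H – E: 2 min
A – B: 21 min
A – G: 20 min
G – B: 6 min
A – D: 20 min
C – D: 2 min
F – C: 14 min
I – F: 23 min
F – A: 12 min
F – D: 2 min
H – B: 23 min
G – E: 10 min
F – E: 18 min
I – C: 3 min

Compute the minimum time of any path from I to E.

17 min

Running Dijkstra from I:
I: 0
C: 3  (via I)
D: 5  (via C)
F: 7  (via D)
G: 7  (via C)
B: 13  (via G)
E: 17  (via G)
Shortest route: I–C–G–E = 17 min.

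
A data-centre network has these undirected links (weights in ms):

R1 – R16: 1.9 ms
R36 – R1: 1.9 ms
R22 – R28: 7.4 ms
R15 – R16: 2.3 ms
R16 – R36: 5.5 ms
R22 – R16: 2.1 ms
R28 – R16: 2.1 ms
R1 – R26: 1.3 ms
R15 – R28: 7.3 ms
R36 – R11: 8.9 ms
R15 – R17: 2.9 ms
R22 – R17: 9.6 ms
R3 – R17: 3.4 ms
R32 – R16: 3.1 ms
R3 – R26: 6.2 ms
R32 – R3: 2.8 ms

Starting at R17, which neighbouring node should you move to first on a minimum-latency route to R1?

Enumerating some paths:
R17–R3–R32–R16–R1: 3.4+2.8+3.1+1.9 = 11.2
R17–R15–R16–R1: 2.9+2.3+1.9 = 7.1
R17–R3–R26–R1: 3.4+6.2+1.3 = 10.9
The minimum is 7.1 ms via R17–R15–R16–R1.
So from R17 the first move is to R15.

R15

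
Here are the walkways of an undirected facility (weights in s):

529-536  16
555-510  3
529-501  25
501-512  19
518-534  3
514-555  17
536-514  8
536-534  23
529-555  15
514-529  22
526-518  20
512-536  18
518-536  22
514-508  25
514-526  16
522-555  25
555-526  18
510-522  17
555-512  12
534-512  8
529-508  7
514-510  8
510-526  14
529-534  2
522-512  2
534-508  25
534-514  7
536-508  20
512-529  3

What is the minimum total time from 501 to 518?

27 s

Running Dijkstra from 501:
501: 0
512: 19  (via 501)
522: 21  (via 512)
529: 22  (via 512)
534: 24  (via 529)
518: 27  (via 534)
Shortest route: 501 → 512 → 529 → 534 → 518 = 27 s.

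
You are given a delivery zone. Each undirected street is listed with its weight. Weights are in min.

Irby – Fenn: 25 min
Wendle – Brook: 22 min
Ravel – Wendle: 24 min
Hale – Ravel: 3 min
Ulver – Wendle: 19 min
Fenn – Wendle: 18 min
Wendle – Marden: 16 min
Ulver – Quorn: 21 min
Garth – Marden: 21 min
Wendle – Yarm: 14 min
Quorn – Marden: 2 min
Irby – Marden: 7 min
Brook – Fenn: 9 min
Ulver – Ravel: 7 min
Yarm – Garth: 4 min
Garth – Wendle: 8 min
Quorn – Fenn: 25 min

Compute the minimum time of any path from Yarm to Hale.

39 min

Shortest distances from Yarm:
Yarm: 0
Garth: 4  (via Yarm)
Wendle: 12  (via Garth)
Marden: 25  (via Garth)
Quorn: 27  (via Marden)
Fenn: 30  (via Wendle)
Ulver: 31  (via Wendle)
Irby: 32  (via Marden)
Brook: 34  (via Wendle)
Ravel: 36  (via Wendle)
Hale: 39  (via Ravel)
Shortest route: Yarm–Garth–Wendle–Ravel–Hale = 39 min.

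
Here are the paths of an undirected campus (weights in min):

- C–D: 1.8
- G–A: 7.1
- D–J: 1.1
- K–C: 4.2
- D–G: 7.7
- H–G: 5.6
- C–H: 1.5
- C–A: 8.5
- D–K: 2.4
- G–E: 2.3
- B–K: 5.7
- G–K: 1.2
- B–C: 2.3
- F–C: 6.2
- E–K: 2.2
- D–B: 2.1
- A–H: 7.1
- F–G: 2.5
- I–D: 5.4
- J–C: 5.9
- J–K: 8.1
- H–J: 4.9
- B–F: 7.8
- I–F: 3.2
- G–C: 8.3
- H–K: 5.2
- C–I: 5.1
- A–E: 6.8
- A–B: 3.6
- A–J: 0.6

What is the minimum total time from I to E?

8 min

Compare a few routes:
I - F - G - K - E: 3.2+2.5+1.2+2.2 = 9.1
I - F - G - E: 3.2+2.5+2.3 = 8
I - D - K - E: 5.4+2.4+2.2 = 10
The minimum is 8 min via I - F - G - E.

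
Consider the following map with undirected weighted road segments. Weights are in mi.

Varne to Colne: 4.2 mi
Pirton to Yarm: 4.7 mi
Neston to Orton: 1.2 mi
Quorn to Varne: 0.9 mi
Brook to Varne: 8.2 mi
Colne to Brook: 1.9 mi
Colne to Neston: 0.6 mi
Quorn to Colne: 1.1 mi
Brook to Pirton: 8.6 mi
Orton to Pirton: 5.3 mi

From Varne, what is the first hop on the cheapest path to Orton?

Quorn

Compare a few routes:
Varne - Quorn - Colne - Neston - Orton: 0.9+1.1+0.6+1.2 = 3.8
Varne - Colne - Neston - Orton: 4.2+0.6+1.2 = 6
Cheapest is Varne - Quorn - Colne - Neston - Orton at 3.8 mi.
So from Varne the first move is to Quorn.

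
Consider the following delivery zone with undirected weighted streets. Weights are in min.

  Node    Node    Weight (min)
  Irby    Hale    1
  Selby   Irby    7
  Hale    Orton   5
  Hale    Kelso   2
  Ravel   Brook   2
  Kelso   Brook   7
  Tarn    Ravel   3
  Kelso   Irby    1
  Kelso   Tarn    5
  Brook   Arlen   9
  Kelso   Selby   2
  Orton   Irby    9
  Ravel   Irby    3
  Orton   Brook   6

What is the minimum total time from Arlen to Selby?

Shortest distances from Arlen:
Arlen: 0
Brook: 9  (via Arlen)
Ravel: 11  (via Brook)
Irby: 14  (via Ravel)
Tarn: 14  (via Ravel)
Orton: 15  (via Brook)
Hale: 15  (via Irby)
Kelso: 15  (via Irby)
Selby: 17  (via Kelso)
Shortest route: Arlen → Brook → Ravel → Irby → Kelso → Selby = 17 min.

17 min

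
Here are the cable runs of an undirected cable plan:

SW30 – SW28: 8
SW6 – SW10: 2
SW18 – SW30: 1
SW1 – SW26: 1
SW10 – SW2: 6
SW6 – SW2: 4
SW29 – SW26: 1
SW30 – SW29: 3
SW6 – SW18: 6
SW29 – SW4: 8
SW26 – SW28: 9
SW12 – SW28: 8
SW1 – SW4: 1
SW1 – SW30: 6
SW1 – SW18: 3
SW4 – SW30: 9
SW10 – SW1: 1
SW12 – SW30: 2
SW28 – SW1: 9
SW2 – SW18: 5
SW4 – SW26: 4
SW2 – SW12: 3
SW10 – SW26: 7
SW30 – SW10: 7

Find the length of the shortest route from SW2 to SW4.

Candidate routes:
SW2 → SW18 → SW1 → SW4: 5+3+1 = 9
SW2 → SW10 → SW1 → SW4: 6+1+1 = 8
SW2 → SW12 → SW30 → SW29 → SW26 → SW1 → SW4: 3+2+3+1+1+1 = 11
SW2 → SW12 → SW30 → SW18 → SW1 → SW4: 3+2+1+3+1 = 10
The minimum is 8 via SW2 → SW10 → SW1 → SW4.

8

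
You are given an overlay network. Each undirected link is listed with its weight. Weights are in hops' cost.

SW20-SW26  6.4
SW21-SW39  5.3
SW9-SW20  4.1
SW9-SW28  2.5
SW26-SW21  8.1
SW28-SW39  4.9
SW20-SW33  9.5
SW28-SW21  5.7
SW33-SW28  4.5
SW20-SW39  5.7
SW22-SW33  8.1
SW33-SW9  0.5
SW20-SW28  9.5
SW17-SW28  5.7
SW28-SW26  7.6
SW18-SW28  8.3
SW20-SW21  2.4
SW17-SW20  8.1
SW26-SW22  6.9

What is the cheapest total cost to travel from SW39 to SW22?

Compare a few routes:
SW39 - SW20 - SW26 - SW22: 5.7+6.4+6.9 = 19
SW39 - SW28 - SW9 - SW33 - SW22: 4.9+2.5+0.5+8.1 = 16
SW39 - SW28 - SW33 - SW22: 4.9+4.5+8.1 = 17.5
SW39 - SW20 - SW9 - SW33 - SW22: 5.7+4.1+0.5+8.1 = 18.4
Cheapest is SW39 - SW28 - SW9 - SW33 - SW22 at 16 hops' cost.

16 hops' cost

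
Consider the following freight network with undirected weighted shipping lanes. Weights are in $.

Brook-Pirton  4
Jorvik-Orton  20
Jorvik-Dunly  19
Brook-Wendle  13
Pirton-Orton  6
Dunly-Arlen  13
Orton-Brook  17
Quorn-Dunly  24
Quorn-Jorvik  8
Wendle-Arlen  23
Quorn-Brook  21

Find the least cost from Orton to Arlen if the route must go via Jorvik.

Best Orton to Jorvik: Orton–Jorvik costing 20
Best Jorvik to Arlen: Jorvik–Dunly–Arlen costing 32
Total via Jorvik: 20 + 32 = $52.

$52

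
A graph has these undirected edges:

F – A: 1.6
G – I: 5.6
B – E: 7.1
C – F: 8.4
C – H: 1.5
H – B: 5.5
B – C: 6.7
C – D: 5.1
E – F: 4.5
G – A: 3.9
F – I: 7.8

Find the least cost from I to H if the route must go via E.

Shortest I→E: I → F → E = 12.3
Best E to H: E → B → H costing 12.6
Total via E: 12.3 + 12.6 = 24.9.

24.9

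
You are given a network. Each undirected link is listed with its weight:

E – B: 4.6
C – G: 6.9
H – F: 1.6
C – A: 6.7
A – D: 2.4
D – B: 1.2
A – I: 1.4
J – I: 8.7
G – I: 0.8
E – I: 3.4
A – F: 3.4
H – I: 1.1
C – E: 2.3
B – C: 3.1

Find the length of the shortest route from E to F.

Compare a few routes:
E - I - H - F: 3.4+1.1+1.6 = 6.1
E - I - A - F: 3.4+1.4+3.4 = 8.2
The minimum is 6.1 via E - I - H - F.

6.1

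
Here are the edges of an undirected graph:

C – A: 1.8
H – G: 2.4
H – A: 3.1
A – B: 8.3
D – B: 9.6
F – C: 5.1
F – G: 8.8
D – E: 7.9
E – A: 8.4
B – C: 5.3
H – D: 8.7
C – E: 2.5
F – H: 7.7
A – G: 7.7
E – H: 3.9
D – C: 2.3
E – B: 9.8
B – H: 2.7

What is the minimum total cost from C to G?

Shortest distances from C:
C: 0
A: 1.8  (via C)
D: 2.3  (via C)
E: 2.5  (via C)
H: 4.9  (via A)
F: 5.1  (via C)
B: 5.3  (via C)
G: 7.3  (via H)
Shortest route: C–A–H–G = 7.3.

7.3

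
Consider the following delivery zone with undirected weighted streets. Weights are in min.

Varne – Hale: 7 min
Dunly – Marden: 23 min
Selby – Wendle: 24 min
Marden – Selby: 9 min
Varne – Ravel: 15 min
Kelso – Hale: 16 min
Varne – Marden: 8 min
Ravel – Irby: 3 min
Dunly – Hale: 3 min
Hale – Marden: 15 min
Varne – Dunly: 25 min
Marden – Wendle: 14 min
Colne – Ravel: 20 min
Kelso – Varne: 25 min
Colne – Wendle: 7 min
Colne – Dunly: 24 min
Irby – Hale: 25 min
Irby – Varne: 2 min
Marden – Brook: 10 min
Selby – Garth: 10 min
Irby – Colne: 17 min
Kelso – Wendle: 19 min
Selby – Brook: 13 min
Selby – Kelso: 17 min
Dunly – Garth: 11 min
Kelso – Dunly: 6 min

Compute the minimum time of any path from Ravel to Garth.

Running Dijkstra from Ravel:
Ravel: 0
Irby: 3  (via Ravel)
Varne: 5  (via Irby)
Hale: 12  (via Varne)
Marden: 13  (via Varne)
Dunly: 15  (via Hale)
Colne: 20  (via Ravel)
Kelso: 21  (via Dunly)
Selby: 22  (via Marden)
Brook: 23  (via Marden)
Garth: 26  (via Dunly)
Shortest route: Ravel–Irby–Varne–Hale–Dunly–Garth = 26 min.

26 min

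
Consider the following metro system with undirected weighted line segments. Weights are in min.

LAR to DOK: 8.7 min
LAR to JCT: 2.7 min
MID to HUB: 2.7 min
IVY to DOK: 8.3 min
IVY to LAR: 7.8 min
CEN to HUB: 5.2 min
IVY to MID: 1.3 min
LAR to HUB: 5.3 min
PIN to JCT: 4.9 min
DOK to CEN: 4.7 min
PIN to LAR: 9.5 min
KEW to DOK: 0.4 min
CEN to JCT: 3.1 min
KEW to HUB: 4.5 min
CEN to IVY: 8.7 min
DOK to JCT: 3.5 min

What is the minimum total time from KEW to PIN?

8.8 min

Running Dijkstra from KEW:
KEW: 0
DOK: 0.4  (via KEW)
JCT: 3.9  (via DOK)
HUB: 4.5  (via KEW)
CEN: 5.1  (via DOK)
LAR: 6.6  (via JCT)
MID: 7.2  (via HUB)
IVY: 8.5  (via MID)
PIN: 8.8  (via JCT)
Shortest route: KEW → DOK → JCT → PIN = 8.8 min.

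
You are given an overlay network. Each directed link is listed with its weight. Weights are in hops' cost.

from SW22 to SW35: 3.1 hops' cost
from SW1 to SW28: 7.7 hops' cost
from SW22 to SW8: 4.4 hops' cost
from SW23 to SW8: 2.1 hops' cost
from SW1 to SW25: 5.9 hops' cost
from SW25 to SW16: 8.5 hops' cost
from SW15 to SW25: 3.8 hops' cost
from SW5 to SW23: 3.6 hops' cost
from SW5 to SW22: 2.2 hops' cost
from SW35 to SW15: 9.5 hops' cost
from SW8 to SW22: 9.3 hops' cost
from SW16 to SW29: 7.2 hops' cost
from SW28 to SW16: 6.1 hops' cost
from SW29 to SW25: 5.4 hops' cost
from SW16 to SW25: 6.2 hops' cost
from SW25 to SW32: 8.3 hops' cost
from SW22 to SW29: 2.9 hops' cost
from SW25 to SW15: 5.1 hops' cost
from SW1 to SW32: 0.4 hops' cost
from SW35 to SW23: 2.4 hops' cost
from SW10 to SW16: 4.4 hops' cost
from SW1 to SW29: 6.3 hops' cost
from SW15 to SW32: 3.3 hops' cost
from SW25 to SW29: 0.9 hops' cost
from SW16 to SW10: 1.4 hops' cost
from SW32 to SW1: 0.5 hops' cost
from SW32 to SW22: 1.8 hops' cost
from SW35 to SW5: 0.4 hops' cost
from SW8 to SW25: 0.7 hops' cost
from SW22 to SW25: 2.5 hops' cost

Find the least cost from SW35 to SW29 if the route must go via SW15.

Shortest SW35→SW15: SW35 → SW15 = 9.5
Shortest SW15→SW29: SW15 → SW25 → SW29 = 4.7
Total via SW15: 9.5 + 4.7 = 14.2 hops' cost.

14.2 hops' cost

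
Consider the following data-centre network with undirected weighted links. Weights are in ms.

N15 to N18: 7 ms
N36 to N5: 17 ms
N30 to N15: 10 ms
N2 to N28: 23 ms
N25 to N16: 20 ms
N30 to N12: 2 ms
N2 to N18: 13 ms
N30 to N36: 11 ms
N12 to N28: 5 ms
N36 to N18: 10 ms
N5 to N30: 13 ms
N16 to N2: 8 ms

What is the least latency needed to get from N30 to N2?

Candidate routes:
N30 → N36 → N18 → N2: 11+10+13 = 34
N30 → N12 → N28 → N2: 2+5+23 = 30
The minimum is 30 ms via N30 → N12 → N28 → N2.

30 ms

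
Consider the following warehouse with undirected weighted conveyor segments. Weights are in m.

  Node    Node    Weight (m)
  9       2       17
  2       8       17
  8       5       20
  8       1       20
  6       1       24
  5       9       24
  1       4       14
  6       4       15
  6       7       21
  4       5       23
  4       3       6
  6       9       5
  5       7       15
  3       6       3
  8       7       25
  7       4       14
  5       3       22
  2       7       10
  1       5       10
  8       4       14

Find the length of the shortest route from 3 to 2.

25 m

Shortest distances from 3:
3: 0
6: 3  (via 3)
4: 6  (via 3)
9: 8  (via 6)
1: 20  (via 4)
7: 20  (via 4)
8: 20  (via 4)
5: 22  (via 3)
2: 25  (via 9)
Shortest route: 3 → 6 → 9 → 2 = 25 m.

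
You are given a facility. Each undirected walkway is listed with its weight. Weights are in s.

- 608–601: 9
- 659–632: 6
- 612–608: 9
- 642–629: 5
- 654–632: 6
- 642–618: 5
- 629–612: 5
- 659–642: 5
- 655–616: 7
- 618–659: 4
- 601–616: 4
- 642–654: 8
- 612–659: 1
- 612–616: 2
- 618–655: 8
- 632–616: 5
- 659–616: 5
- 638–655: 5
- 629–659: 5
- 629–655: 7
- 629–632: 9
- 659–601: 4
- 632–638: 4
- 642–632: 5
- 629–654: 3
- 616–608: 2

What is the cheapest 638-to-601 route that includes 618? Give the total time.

Best 638 to 618: 638–655–618 costing 13
Shortest 618→601: 618–659–601 = 8
Total via 618: 13 + 8 = 21 s.

21 s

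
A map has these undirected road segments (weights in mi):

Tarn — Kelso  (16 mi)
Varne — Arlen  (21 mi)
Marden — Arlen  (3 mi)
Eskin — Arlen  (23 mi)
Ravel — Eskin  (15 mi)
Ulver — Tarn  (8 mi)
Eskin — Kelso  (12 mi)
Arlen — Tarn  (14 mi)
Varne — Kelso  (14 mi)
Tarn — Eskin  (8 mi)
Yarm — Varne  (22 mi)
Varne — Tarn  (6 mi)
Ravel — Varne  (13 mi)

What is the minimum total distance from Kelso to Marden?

33 mi

Candidate routes:
Kelso - Tarn - Arlen - Marden: 16+14+3 = 33
Kelso - Eskin - Tarn - Arlen - Marden: 12+8+14+3 = 37
Cheapest is Kelso - Tarn - Arlen - Marden at 33 mi.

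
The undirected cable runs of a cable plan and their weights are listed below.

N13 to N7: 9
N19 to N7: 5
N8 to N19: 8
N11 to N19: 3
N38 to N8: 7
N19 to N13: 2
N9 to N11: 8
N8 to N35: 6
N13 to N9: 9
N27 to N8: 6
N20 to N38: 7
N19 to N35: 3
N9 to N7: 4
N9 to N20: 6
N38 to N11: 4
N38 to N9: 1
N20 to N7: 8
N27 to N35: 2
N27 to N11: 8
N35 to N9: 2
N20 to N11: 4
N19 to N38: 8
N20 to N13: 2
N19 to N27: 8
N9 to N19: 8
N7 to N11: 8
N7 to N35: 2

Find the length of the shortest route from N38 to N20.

Enumerating some paths:
N38–N9–N35–N19–N13–N20: 1+2+3+2+2 = 10
N38–N20: 7 = 7
N38–N11–N20: 4+4 = 8
Cheapest is N38–N20 at 7.

7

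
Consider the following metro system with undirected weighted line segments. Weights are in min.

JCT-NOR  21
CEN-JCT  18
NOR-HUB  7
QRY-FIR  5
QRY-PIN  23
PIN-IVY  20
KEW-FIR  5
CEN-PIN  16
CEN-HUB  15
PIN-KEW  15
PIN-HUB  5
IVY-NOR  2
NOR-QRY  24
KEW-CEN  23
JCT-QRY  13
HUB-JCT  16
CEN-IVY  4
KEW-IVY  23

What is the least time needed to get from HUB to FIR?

Compare a few routes:
HUB - PIN - QRY - FIR: 5+23+5 = 33
HUB - PIN - KEW - FIR: 5+15+5 = 25
HUB - JCT - QRY - FIR: 16+13+5 = 34
Cheapest is HUB - PIN - KEW - FIR at 25 min.

25 min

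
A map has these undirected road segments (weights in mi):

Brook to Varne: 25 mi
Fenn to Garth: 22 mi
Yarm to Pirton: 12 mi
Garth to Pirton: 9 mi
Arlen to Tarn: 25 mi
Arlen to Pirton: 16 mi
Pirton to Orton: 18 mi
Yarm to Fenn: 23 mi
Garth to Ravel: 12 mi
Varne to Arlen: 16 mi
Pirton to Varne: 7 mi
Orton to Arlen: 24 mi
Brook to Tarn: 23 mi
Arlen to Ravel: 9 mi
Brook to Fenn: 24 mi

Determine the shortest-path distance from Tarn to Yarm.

53 mi

Candidate routes:
Tarn–Arlen–Varne–Pirton–Yarm: 25+16+7+12 = 60
Tarn–Arlen–Pirton–Yarm: 25+16+12 = 53
Tarn–Brook–Varne–Pirton–Yarm: 23+25+7+12 = 67
The minimum is 53 mi via Tarn–Arlen–Pirton–Yarm.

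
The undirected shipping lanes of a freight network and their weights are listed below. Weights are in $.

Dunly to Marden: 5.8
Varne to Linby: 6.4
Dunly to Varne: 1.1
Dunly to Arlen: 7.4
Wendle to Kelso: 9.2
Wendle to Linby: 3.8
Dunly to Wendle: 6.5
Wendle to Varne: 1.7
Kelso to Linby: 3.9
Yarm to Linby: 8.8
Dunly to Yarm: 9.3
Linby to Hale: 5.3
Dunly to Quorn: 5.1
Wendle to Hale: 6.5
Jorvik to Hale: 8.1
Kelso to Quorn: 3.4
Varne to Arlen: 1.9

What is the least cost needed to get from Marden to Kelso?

$14.3

Running Dijkstra from Marden:
Marden: 0
Dunly: 5.8  (via Marden)
Varne: 6.9  (via Dunly)
Wendle: 8.6  (via Varne)
Arlen: 8.8  (via Varne)
Quorn: 10.9  (via Dunly)
Linby: 12.4  (via Wendle)
Kelso: 14.3  (via Quorn)
Shortest route: Marden–Dunly–Quorn–Kelso = $14.3.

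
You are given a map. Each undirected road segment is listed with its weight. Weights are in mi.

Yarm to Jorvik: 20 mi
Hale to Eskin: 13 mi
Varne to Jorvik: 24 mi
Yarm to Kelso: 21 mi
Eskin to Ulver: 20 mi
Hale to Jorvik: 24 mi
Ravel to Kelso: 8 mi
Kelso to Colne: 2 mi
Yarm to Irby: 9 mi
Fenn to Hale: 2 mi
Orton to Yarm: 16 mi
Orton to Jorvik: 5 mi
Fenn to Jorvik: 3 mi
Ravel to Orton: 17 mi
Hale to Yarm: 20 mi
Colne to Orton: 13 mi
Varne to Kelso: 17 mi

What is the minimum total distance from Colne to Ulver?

56 mi

Enumerating some paths:
Colne - Orton - Jorvik - Fenn - Hale - Eskin - Ulver: 13+5+3+2+13+20 = 56
Colne - Kelso - Ravel - Orton - Jorvik - Fenn - Hale - Eskin - Ulver: 2+8+17+5+3+2+13+20 = 70
Colne - Orton - Jorvik - Hale - Eskin - Ulver: 13+5+24+13+20 = 75
Colne - Kelso - Yarm - Hale - Eskin - Ulver: 2+21+20+13+20 = 76
Cheapest is Colne - Orton - Jorvik - Fenn - Hale - Eskin - Ulver at 56 mi.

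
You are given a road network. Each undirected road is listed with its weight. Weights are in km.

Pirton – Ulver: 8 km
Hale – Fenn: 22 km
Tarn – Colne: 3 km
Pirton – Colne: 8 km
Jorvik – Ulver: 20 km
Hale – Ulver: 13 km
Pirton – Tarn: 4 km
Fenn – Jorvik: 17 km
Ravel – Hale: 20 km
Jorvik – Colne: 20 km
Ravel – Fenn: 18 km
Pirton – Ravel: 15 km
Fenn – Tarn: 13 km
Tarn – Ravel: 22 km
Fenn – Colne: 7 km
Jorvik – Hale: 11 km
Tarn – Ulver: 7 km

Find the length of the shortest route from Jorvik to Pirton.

Candidate routes:
Jorvik → Colne → Pirton: 20+8 = 28
Jorvik → Colne → Tarn → Pirton: 20+3+4 = 27
Cheapest is Jorvik → Colne → Tarn → Pirton at 27 km.

27 km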